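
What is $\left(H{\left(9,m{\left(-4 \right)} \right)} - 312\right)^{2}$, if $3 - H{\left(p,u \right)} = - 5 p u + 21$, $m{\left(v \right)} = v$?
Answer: $260100$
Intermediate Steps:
$H{\left(p,u \right)} = -18 + 5 p u$ ($H{\left(p,u \right)} = 3 - \left(- 5 p u + 21\right) = 3 - \left(21 - 5 p u\right) = 3 + \left(-21 + 5 p u\right) = -18 + 5 p u$)
$\left(H{\left(9,m{\left(-4 \right)} \right)} - 312\right)^{2} = \left(\left(-18 + 5 \cdot 9 \left(-4\right)\right) - 312\right)^{2} = \left(\left(-18 - 180\right) - 312\right)^{2} = \left(-198 - 312\right)^{2} = \left(-510\right)^{2} = 260100$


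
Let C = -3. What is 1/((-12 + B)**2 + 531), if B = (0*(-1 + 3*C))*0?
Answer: 1/675 ≈ 0.0014815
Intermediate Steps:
B = 0 (B = (0*(-1 + 3*(-3)))*0 = (0*(-1 - 9))*0 = (0*(-10))*0 = 0*0 = 0)
1/((-12 + B)**2 + 531) = 1/((-12 + 0)**2 + 531) = 1/((-12)**2 + 531) = 1/(144 + 531) = 1/675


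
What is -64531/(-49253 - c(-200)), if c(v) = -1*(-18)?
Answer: 64531/49271 ≈ 1.3097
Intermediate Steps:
c(v) = 18
-64531/(-49253 - c(-200)) = -64531/(-49253 - 1*18) = -64531/(-49253 - 18) = -64531/(-49271) = -64531*(-1/49271) = 64531/49271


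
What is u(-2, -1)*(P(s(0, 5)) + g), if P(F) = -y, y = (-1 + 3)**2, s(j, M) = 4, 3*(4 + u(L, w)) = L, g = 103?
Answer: -462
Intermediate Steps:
u(L, w) = -4 + L/3
y = 4 (y = 2**2 = 4)
P(F) = -4 (P(F) = -1*4 = -4)
u(-2, -1)*(P(s(0, 5)) + g) = (-4 + (1/3)*(-2))*(-4 + 103) = (-4 - 2/3)*99 = -14/3*99 = -462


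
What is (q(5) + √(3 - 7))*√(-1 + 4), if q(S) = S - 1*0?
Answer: √3*(5 + 2*I) ≈ 8.6602 + 3.4641*I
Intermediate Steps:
q(S) = S (q(S) = S + 0 = S)
(q(5) + √(3 - 7))*√(-1 + 4) = (5 + √(3 - 7))*√(-1 + 4) = (5 + √(-4))*√3 = (5 + 2*I)*√3 = √3*(5 + 2*I)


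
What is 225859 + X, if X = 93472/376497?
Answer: 85035329395/376497 ≈ 2.2586e+5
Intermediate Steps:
X = 93472/376497 (X = 93472*(1/376497) = 93472/376497 ≈ 0.24827)
225859 + X = 225859 + 93472/376497 = 85035329395/376497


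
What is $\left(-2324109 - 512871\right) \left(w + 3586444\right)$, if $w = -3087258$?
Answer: $-1416180698280$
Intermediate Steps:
$\left(-2324109 - 512871\right) \left(w + 3586444\right) = \left(-2324109 - 512871\right) \left(-3087258 + 3586444\right) = \left(-2836980\right) 499186 = -1416180698280$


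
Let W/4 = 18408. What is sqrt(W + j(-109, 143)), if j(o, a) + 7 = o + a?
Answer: sqrt(73659) ≈ 271.40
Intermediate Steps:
W = 73632 (W = 4*18408 = 73632)
j(o, a) = -7 + a + o (j(o, a) = -7 + (o + a) = -7 + (a + o) = -7 + a + o)
sqrt(W + j(-109, 143)) = sqrt(73632 + (-7 + 143 - 109)) = sqrt(73632 + 27) = sqrt(73659)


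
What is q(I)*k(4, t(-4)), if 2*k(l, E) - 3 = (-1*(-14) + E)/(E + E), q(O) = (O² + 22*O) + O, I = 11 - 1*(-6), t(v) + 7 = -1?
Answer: 1785/2 ≈ 892.50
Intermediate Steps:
t(v) = -8 (t(v) = -7 - 1 = -8)
I = 17 (I = 11 + 6 = 17)
q(O) = O² + 23*O
k(l, E) = 3/2 + (14 + E)/(4*E) (k(l, E) = 3/2 + ((-1*(-14) + E)/(E + E))/2 = 3/2 + ((14 + E)/((2*E)))/2 = 3/2 + ((14 + E)*(1/(2*E)))/2 = 3/2 + ((14 + E)/(2*E))/2 = 3/2 + (14 + E)/(4*E))
q(I)*k(4, t(-4)) = (17*(23 + 17))*((7/4)*(2 - 8)/(-8)) = (17*40)*((7/4)*(-⅛)*(-6)) = 680*(21/16) = 1785/2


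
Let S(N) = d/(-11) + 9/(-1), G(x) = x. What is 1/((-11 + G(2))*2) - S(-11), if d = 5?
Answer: 1861/198 ≈ 9.3990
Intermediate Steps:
S(N) = -104/11 (S(N) = 5/(-11) + 9/(-1) = 5*(-1/11) + 9*(-1) = -5/11 - 9 = -104/11)
1/((-11 + G(2))*2) - S(-11) = 1/((-11 + 2)*2) - 1*(-104/11) = 1/(-9*2) + 104/11 = 1/(-18) + 104/11 = -1/18 + 104/11 = 1861/198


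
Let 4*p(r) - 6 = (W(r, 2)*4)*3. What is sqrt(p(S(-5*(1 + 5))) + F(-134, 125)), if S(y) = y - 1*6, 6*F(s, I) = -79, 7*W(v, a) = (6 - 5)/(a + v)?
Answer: I*sqrt(5954046)/714 ≈ 3.4175*I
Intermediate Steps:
W(v, a) = 1/(7*(a + v)) (W(v, a) = ((6 - 5)/(a + v))/7 = (1/(a + v))/7 = 1/(7*(a + v)))
F(s, I) = -79/6 (F(s, I) = (1/6)*(-79) = -79/6)
S(y) = -6 + y (S(y) = y - 6 = -6 + y)
p(r) = 3/2 + 3/(7*(2 + r)) (p(r) = 3/2 + (((1/(7*(2 + r)))*4)*3)/4 = 3/2 + ((4/(7*(2 + r)))*3)/4 = 3/2 + (12/(7*(2 + r)))/4 = 3/2 + 3/(7*(2 + r)))
sqrt(p(S(-5*(1 + 5))) + F(-134, 125)) = sqrt(3*(16 + 7*(-6 - 5*(1 + 5)))/(14*(2 + (-6 - 5*(1 + 5)))) - 79/6) = sqrt(3*(16 + 7*(-6 - 5*6))/(14*(2 + (-6 - 5*6))) - 79/6) = sqrt(3*(16 + 7*(-6 - 30))/(14*(2 + (-6 - 30))) - 79/6) = sqrt(3*(16 + 7*(-36))/(14*(2 - 36)) - 79/6) = sqrt((3/14)*(16 - 252)/(-34) - 79/6) = sqrt((3/14)*(-1/34)*(-236) - 79/6) = sqrt(177/119 - 79/6) = sqrt(-8339/714) = I*sqrt(5954046)/714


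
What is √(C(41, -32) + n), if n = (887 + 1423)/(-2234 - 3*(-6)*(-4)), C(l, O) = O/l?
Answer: I*√3982797523/47273 ≈ 1.335*I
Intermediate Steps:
n = -1155/1153 (n = 2310/(-2234 + 18*(-4)) = 2310/(-2234 - 72) = 2310/(-2306) = 2310*(-1/2306) = -1155/1153 ≈ -1.0017)
√(C(41, -32) + n) = √(-32/41 - 1155/1153) = √(-84251/47273) = I*√3982797523/47273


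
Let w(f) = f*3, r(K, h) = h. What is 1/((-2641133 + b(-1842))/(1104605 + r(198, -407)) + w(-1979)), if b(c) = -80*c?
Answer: -1104198/6558117299 ≈ -0.00016837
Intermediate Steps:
w(f) = 3*f
1/((-2641133 + b(-1842))/(1104605 + r(198, -407)) + w(-1979)) = 1/((-2641133 - 80*(-1842))/(1104605 - 407) + 3*(-1979)) = 1/((-2641133 + 147360)/1104198 - 5937) = 1/(-2493773*1/1104198 - 5937) = 1/(-2493773/1104198 - 5937) = 1/(-6558117299/1104198) = -1104198/6558117299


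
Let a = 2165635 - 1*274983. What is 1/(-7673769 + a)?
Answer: -1/5783117 ≈ -1.7292e-7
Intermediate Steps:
a = 1890652 (a = 2165635 - 274983 = 1890652)
1/(-7673769 + a) = 1/(-7673769 + 1890652) = 1/(-5783117) = -1/5783117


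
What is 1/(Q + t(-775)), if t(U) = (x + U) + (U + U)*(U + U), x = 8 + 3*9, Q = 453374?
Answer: 1/2855134 ≈ 3.5025e-7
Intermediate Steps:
x = 35 (x = 8 + 27 = 35)
t(U) = 35 + U + 4*U² (t(U) = (35 + U) + (U + U)*(U + U) = (35 + U) + (2*U)*(2*U) = (35 + U) + 4*U² = 35 + U + 4*U²)
1/(Q + t(-775)) = 1/(453374 + (35 - 775 + 4*(-775)²)) = 1/(453374 + (35 - 775 + 4*600625)) = 1/(453374 + (35 - 775 + 2402500)) = 1/(453374 + 2401760) = 1/2855134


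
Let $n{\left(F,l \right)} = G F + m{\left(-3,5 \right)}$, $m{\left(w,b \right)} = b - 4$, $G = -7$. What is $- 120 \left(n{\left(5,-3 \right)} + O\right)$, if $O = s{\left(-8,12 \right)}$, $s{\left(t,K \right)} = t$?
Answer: $5040$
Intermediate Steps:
$m{\left(w,b \right)} = -4 + b$ ($m{\left(w,b \right)} = b - 4 = -4 + b$)
$O = -8$
$n{\left(F,l \right)} = 1 - 7 F$ ($n{\left(F,l \right)} = - 7 F + \left(-4 + 5\right) = - 7 F + 1 = 1 - 7 F$)
$- 120 \left(n{\left(5,-3 \right)} + O\right) = - 120 \left(\left(1 - 35\right) - 8\right) = - 120 \left(-34 - 8\right) = \left(-120\right) \left(-42\right) = 5040$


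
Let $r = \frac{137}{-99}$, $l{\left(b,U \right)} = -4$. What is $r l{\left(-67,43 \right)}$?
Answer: $\frac{548}{99} \approx 5.5354$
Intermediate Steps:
$r = - \frac{137}{99}$ ($r = 137 \left(- \frac{1}{99}\right) = - \frac{137}{99} \approx -1.3838$)
$r l{\left(-67,43 \right)} = \left(- \frac{137}{99}\right) \left(-4\right) = \frac{548}{99}$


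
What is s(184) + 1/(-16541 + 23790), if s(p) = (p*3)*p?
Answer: 736266433/7249 ≈ 1.0157e+5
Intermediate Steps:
s(p) = 3*p² (s(p) = (3*p)*p = 3*p²)
s(184) + 1/(-16541 + 23790) = 3*184² + 1/(-16541 + 23790) = 3*33856 + 1/7249 = 101568 + 1/7249 = 736266433/7249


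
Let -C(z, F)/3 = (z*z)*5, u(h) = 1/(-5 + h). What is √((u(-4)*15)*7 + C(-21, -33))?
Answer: 2*I*√14910/3 ≈ 81.404*I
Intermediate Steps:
C(z, F) = -15*z² (C(z, F) = -3*z*z*5 = -3*z²*5 = -15*z²)
√((u(-4)*15)*7 + C(-21, -33)) = √((15/(-5 - 4))*7 - 15*(-21)²) = √((15/(-9))*7 - 15*441) = √(-⅑*15*7 - 6615) = √(-5/3*7 - 6615) = √(-35/3 - 6615) = √(-19880/3) = 2*I*√14910/3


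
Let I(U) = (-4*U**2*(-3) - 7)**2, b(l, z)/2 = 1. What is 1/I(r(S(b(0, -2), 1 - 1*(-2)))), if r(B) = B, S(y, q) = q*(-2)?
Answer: 1/180625 ≈ 5.5363e-6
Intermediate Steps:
b(l, z) = 2 (b(l, z) = 2*1 = 2)
S(y, q) = -2*q
I(U) = (-7 + 12*U**2)**2 (I(U) = (12*U**2 - 7)**2 = (-7 + 12*U**2)**2)
1/I(r(S(b(0, -2), 1 - 1*(-2)))) = 1/((-7 + 12*(-2*(1 - 1*(-2)))**2)**2) = 1/((-7 + 12*(-2*(1 + 2))**2)**2) = 1/((-7 + 12*(-2*3)**2)**2) = 1/((-7 + 12*(-6)**2)**2) = 1/((-7 + 12*36)**2) = 1/((-7 + 432)**2) = 1/(425**2) = 1/180625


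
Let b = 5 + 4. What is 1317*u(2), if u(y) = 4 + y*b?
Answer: 28974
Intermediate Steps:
b = 9
u(y) = 4 + 9*y (u(y) = 4 + y*9 = 4 + 9*y)
1317*u(2) = 1317*(4 + 9*2) = 1317*(4 + 18) = 1317*22 = 28974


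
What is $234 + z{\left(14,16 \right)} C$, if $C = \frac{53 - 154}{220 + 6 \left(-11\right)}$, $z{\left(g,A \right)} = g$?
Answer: $\frac{2473}{11} \approx 224.82$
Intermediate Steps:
$C = - \frac{101}{154}$ ($C = - \frac{101}{220 - 66} = - \frac{101}{154} \approx -0.65584$)
$234 + z{\left(14,16 \right)} C = 234 + 14 \left(- \frac{101}{154}\right) = 234 - \frac{101}{11} = \frac{2473}{11}$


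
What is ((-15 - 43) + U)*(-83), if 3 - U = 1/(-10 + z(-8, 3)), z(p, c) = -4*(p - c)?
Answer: 155293/34 ≈ 4567.4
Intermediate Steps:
z(p, c) = -4*p + 4*c
U = 101/34 (U = 3 - 1/(-10 + (-4*(-8) + 4*3)) = 3 - 1/(-10 + (32 + 12)) = 3 - 1/(-10 + 44) = 3 - 1/34 = 101/34 ≈ 2.9706)
((-15 - 43) + U)*(-83) = ((-15 - 43) + 101/34)*(-83) = (-58 + 101/34)*(-83) = -1871/34*(-83) = 155293/34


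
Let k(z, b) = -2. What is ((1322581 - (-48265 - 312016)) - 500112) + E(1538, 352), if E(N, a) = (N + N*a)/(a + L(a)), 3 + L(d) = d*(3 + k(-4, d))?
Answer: 829650664/701 ≈ 1.1835e+6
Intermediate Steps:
L(d) = -3 + d (L(d) = -3 + d*(3 - 2) = -3 + d*1 = -3 + d)
E(N, a) = (N + N*a)/(-3 + 2*a) (E(N, a) = (N + N*a)/(a + (-3 + a)) = (N + N*a)/(-3 + 2*a))
((1322581 - (-48265 - 312016)) - 500112) + E(1538, 352) = ((1322581 - (-48265 - 312016)) - 500112) + 1538*(1 + 352)/(-3 + 2*352) = ((1322581 - 1*(-360281)) - 500112) + 1538*353/(-3 + 704) = ((1322581 + 360281) - 500112) + 1538*353/701 = (1682862 - 500112) + 1538*(1/701)*353 = 1182750 + 542914/701 = 829650664/701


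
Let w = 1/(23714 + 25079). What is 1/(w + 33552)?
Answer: 48793/1637102737 ≈ 2.9804e-5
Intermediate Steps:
w = 1/48793 ≈ 2.0495e-5
1/(w + 33552) = 1/(1/48793 + 33552) = 1/(1637102737/48793) = 48793/1637102737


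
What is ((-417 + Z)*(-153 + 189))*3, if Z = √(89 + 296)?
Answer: -45036 + 108*√385 ≈ -42917.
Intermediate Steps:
Z = √385 ≈ 19.621
((-417 + Z)*(-153 + 189))*3 = ((-417 + √385)*(-153 + 189))*3 = ((-417 + √385)*36)*3 = (-15012 + 36*√385)*3 = -45036 + 108*√385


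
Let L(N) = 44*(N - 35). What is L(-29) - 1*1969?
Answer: -4785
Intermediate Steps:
L(N) = -1540 + 44*N (L(N) = 44*(-35 + N) = -1540 + 44*N)
L(-29) - 1*1969 = (-1540 + 44*(-29)) - 1*1969 = (-1540 - 1276) - 1969 = -2816 - 1969 = -4785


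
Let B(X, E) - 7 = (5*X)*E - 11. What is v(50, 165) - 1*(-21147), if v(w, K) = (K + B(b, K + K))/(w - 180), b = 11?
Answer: 2730799/130 ≈ 21006.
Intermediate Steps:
B(X, E) = -4 + 5*E*X (B(X, E) = 7 + ((5*X)*E - 11) = 7 + (5*E*X - 11) = 7 + (-11 + 5*E*X) = -4 + 5*E*X)
v(w, K) = (-4 + 111*K)/(-180 + w) (v(w, K) = (K + (-4 + 5*(K + K)*11))/(w - 180) = (K + (-4 + 5*(2*K)*11))/(-180 + w) = (K + (-4 + 110*K))/(-180 + w) = (-4 + 111*K)/(-180 + w))
v(50, 165) - 1*(-21147) = (-4 + 111*165)/(-180 + 50) - 1*(-21147) = (-4 + 18315)/(-130) + 21147 = -1/130*18311 + 21147 = -18311/130 + 21147 = 2730799/130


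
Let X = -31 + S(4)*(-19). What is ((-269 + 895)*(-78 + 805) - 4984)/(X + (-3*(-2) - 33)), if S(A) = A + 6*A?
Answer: -225059/295 ≈ -762.91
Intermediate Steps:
S(A) = 7*A
X = -563 (X = -31 + (7*4)*(-19) = -31 + 28*(-19) = -31 - 532 = -563)
((-269 + 895)*(-78 + 805) - 4984)/(X + (-3*(-2) - 33)) = ((-269 + 895)*(-78 + 805) - 4984)/(-563 + (-3*(-2) - 33)) = (626*727 - 4984)/(-563 + (6 - 33)) = (455102 - 4984)/(-563 - 27) = 450118/(-590) = 450118*(-1/590) = -225059/295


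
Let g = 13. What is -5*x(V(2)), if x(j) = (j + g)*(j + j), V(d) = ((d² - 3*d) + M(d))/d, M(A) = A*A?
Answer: -140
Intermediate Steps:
M(A) = A²
V(d) = (-3*d + 2*d²)/d (V(d) = ((d² - 3*d) + d²)/d = (-3*d + 2*d²)/d)
x(j) = 2*j*(13 + j) (x(j) = (j + 13)*(j + j) = (13 + j)*(2*j) = 2*j*(13 + j))
-5*x(V(2)) = -10*(-3 + 2*2)*(13 + (-3 + 2*2)) = -10*(-3 + 4)*(13 + (-3 + 4)) = -10*(13 + 1) = -10*14 = -5*28 = -140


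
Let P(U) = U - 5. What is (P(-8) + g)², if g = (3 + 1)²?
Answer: 9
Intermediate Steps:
P(U) = -5 + U
g = 16 (g = 4² = 16)
(P(-8) + g)² = ((-5 - 8) + 16)² = (-13 + 16)² = 3² = 9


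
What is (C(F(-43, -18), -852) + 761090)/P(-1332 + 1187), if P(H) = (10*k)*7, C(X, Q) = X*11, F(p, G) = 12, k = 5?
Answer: 54373/25 ≈ 2174.9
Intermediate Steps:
C(X, Q) = 11*X
P(H) = 350 (P(H) = (10*5)*7 = 50*7 = 350)
(C(F(-43, -18), -852) + 761090)/P(-1332 + 1187) = (11*12 + 761090)/350 = (132 + 761090)*(1/350) = 761222*(1/350) = 54373/25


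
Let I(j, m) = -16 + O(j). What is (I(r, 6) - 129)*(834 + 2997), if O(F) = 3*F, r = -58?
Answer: -1222089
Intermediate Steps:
I(j, m) = -16 + 3*j
(I(r, 6) - 129)*(834 + 2997) = ((-16 + 3*(-58)) - 129)*(834 + 2997) = ((-16 - 174) - 129)*3831 = (-190 - 129)*3831 = -319*3831 = -1222089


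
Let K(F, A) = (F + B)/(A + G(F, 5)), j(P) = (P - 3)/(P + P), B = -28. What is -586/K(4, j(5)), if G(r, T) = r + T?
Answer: 6739/30 ≈ 224.63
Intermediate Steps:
G(r, T) = T + r
j(P) = (-3 + P)/(2*P) (j(P) = (-3 + P)/((2*P)) = (-3 + P)*(1/(2*P)) = (-3 + P)/(2*P))
K(F, A) = (-28 + F)/(5 + A + F) (K(F, A) = (F - 28)/(A + (5 + F)) = (-28 + F)/(5 + A + F))
-586/K(4, j(5)) = -586*(5 + (1/2)*(-3 + 5)/5 + 4)/(-28 + 4) = -586/(-24/(5 + (1/2)*(1/5)*2 + 4)) = -586/(-24/(5 + 1/5 + 4)) = -586/(-24/(46/5)) = -586/((5/46)*(-24)) = -586/(-60/23) = -586*(-23/60) = 6739/30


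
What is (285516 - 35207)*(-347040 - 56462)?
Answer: -101000182118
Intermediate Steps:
(285516 - 35207)*(-347040 - 56462) = 250309*(-403502) = -101000182118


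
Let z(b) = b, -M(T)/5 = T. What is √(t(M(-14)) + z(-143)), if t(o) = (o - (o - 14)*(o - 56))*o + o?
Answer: I*√50053 ≈ 223.73*I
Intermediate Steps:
M(T) = -5*T
t(o) = o + o*(o - (-56 + o)*(-14 + o)) (t(o) = (o - (-14 + o)*(-56 + o))*o + o = (o - (-56 + o)*(-14 + o))*o + o = o*(o - (-56 + o)*(-14 + o)) + o = o + o*(o - (-56 + o)*(-14 + o)))
√(t(M(-14)) + z(-143)) = √((-5*(-14))*(-783 - (-5*(-14))² + 71*(-5*(-14))) - 143) = √(70*(-783 - 1*70² + 71*70) - 143) = √(70*(-783 - 1*4900 + 4970) - 143) = √(70*(-783 - 4900 + 4970) - 143) = √(70*(-713) - 143) = √(-49910 - 143) = √(-50053) = I*√50053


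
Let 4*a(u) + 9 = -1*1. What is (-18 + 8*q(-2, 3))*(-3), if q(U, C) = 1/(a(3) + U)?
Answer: 178/3 ≈ 59.333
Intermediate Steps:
a(u) = -5/2 (a(u) = -9/4 + (-1*1)/4 = -9/4 + (¼)*(-1) = -9/4 - ¼ = -5/2)
q(U, C) = 1/(-5/2 + U)
(-18 + 8*q(-2, 3))*(-3) = (-18 + 8*(2/(-5 + 2*(-2))))*(-3) = (-18 + 8*(2/(-5 - 4)))*(-3) = (-18 + 8*(2/(-9)))*(-3) = (-18 + 8*(2*(-⅑)))*(-3) = (-18 + 8*(-2/9))*(-3) = (-18 - 16/9)*(-3) = -178/9*(-3) = 178/3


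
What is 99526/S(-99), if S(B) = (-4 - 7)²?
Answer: 99526/121 ≈ 822.53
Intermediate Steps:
S(B) = 121 (S(B) = (-11)² = 121)
99526/S(-99) = 99526/121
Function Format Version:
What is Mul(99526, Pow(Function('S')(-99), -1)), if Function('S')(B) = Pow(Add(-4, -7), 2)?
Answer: Rational(99526, 121) ≈ 822.53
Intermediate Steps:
Function('S')(B) = 121 (Function('S')(B) = Pow(-11, 2) = 121)
Mul(99526, Pow(Function('S')(-99), -1)) = Mul(99526, Pow(121, -1)) = Mul(99526, Rational(1, 121)) = Rational(99526, 121)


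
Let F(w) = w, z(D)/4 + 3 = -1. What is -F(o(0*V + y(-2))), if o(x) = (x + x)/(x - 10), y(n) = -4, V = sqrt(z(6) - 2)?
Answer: -4/7 ≈ -0.57143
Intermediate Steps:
z(D) = -16 (z(D) = -12 + 4*(-1) = -12 - 4 = -16)
V = 3*I*sqrt(2) (V = sqrt(-16 - 2) = sqrt(-18) = 3*I*sqrt(2) ≈ 4.2426*I)
o(x) = 2*x/(-10 + x) (o(x) = (2*x)/(-10 + x) = 2*x/(-10 + x))
-F(o(0*V + y(-2))) = -2*(0*(3*I*sqrt(2)) - 4)/(-10 + (0*(3*I*sqrt(2)) - 4)) = -2*(0 - 4)/(-10 + (0 - 4)) = -2*(-4)/(-10 - 4) = -2*(-4)/(-14) = -2*(-4)*(-1)/14 = -1*4/7 = -4/7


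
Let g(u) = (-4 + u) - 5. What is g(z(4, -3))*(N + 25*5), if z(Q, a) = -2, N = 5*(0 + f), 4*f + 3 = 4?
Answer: -5555/4 ≈ -1388.8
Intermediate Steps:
f = ¼ (f = -¾ + (¼)*4 = -¾ + 1 = ¼ ≈ 0.25000)
N = 5/4 (N = 5*(0 + ¼) = 5*(¼) = 5/4 ≈ 1.2500)
g(u) = -9 + u
g(z(4, -3))*(N + 25*5) = (-9 - 2)*(5/4 + 25*5) = -11*(5/4 + 125) = -11*505/4 = -5555/4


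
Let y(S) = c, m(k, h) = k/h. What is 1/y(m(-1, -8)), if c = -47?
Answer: -1/47 ≈ -0.021277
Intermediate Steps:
y(S) = -47
1/y(m(-1, -8)) = 1/(-47) = -1/47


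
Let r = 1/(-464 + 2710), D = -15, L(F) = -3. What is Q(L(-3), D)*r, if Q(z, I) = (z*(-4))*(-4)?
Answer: -24/1123 ≈ -0.021371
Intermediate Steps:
r = 1/2246 ≈ 0.00044524
Q(z, I) = 16*z (Q(z, I) = -4*z*(-4) = 16*z)
Q(L(-3), D)*r = (16*(-3))*(1/2246) = -48*1/2246 = -24/1123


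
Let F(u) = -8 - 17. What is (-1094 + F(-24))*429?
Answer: -480051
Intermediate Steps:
F(u) = -25
(-1094 + F(-24))*429 = (-1094 - 25)*429 = -1119*429 = -480051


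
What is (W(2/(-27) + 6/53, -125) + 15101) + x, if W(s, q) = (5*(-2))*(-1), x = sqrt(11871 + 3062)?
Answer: 15111 + sqrt(14933) ≈ 15233.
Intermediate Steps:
x = sqrt(14933) ≈ 122.20
W(s, q) = 10 (W(s, q) = -10*(-1) = 10)
(W(2/(-27) + 6/53, -125) + 15101) + x = (10 + 15101) + sqrt(14933) = 15111 + sqrt(14933)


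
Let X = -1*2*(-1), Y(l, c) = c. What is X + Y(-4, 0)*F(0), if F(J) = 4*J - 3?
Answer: 2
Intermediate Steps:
F(J) = -3 + 4*J
X = 2 (X = -2*(-1) = 2)
X + Y(-4, 0)*F(0) = 2 + 0*(-3 + 4*0) = 2 + 0*(-3 + 0) = 2 + 0*(-3) = 2 + 0 = 2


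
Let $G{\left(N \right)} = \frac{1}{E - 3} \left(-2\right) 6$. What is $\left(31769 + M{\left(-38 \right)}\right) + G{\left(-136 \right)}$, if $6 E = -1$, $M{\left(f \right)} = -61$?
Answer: $\frac{602524}{19} \approx 31712.0$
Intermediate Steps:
$E = - \frac{1}{6}$ ($E = \frac{1}{6} \left(-1\right) = - \frac{1}{6} \approx -0.16667$)
$G{\left(N \right)} = \frac{72}{19}$ ($G{\left(N \right)} = \frac{1}{- \frac{1}{6} - 3} \left(-2\right) 6 = \frac{1}{- \frac{19}{6}} \left(-2\right) 6 = \left(- \frac{6}{19}\right) \left(-2\right) 6 = \frac{12}{19} \cdot 6 = \frac{72}{19}$)
$\left(31769 + M{\left(-38 \right)}\right) + G{\left(-136 \right)} = \left(31769 - 61\right) + \frac{72}{19} = 31708 + \frac{72}{19} = \frac{602524}{19}$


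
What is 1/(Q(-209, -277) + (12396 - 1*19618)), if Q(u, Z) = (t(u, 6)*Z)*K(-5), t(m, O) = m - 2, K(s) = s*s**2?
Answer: -1/7313097 ≈ -1.3674e-7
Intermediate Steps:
K(s) = s**3
t(m, O) = -2 + m
Q(u, Z) = -125*Z*(-2 + u) (Q(u, Z) = ((-2 + u)*Z)*(-5)**3 = (Z*(-2 + u))*(-125) = -125*Z*(-2 + u))
1/(Q(-209, -277) + (12396 - 1*19618)) = 1/(125*(-277)*(2 - 1*(-209)) + (12396 - 1*19618)) = 1/(125*(-277)*(2 + 209) + (12396 - 19618)) = 1/(125*(-277)*211 - 7222) = 1/(-7305875 - 7222) = 1/(-7313097) = -1/7313097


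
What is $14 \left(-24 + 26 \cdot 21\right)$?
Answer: $7308$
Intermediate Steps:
$14 \left(-24 + 26 \cdot 21\right) = 14 \left(-24 + 546\right) = 14 \cdot 522 = 7308$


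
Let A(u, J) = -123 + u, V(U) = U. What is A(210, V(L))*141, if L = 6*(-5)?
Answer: 12267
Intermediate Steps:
L = -30
A(210, V(L))*141 = (-123 + 210)*141 = 87*141 = 12267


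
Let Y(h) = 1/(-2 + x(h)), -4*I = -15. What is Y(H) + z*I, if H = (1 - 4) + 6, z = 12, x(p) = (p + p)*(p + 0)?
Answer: 721/16 ≈ 45.063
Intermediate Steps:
I = 15/4 (I = -¼*(-15) = 15/4 ≈ 3.7500)
x(p) = 2*p² (x(p) = (2*p)*p = 2*p²)
H = 3 (H = -3 + 6 = 3)
Y(h) = 1/(-2 + 2*h²)
Y(H) + z*I = 1/(2*(-1 + 3²)) + 12*(15/4) = 1/(2*(-1 + 9)) + 45 = (½)/8 + 45 = (½)*(⅛) + 45 = 1/16 + 45 = 721/16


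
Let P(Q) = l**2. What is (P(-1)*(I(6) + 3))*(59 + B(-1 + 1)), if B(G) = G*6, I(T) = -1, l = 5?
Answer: 2950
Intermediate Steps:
B(G) = 6*G
P(Q) = 25 (P(Q) = 5**2 = 25)
(P(-1)*(I(6) + 3))*(59 + B(-1 + 1)) = (25*(-1 + 3))*(59 + 6*(-1 + 1)) = (25*2)*(59 + 6*0) = 50*(59 + 0) = 50*59 = 2950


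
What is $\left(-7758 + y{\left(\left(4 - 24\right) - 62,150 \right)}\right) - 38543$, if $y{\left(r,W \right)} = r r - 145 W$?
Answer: $-61327$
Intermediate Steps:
$y{\left(r,W \right)} = r^{2} - 145 W$
$\left(-7758 + y{\left(\left(4 - 24\right) - 62,150 \right)}\right) - 38543 = \left(-7758 + \left(\left(\left(4 - 24\right) - 62\right)^{2} - 21750\right)\right) - 38543 = \left(-7758 - \left(21750 - \left(-20 - 62\right)^{2}\right)\right) - 38543 = \left(-7758 - \left(21750 - \left(-82\right)^{2}\right)\right) - 38543 = \left(-7758 + \left(6724 - 21750\right)\right) - 38543 = \left(-7758 - 15026\right) - 38543 = -22784 - 38543 = -61327$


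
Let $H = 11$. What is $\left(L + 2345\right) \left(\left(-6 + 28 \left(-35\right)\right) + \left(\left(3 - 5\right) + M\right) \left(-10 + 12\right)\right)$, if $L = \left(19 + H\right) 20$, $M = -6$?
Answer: $-2950890$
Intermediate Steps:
$L = 600$ ($L = \left(19 + 11\right) 20 = 30 \cdot 20 = 600$)
$\left(L + 2345\right) \left(\left(-6 + 28 \left(-35\right)\right) + \left(\left(3 - 5\right) + M\right) \left(-10 + 12\right)\right) = \left(600 + 2345\right) \left(\left(-6 + 28 \left(-35\right)\right) + \left(\left(3 - 5\right) - 6\right) \left(-10 + 12\right)\right) = 2945 \left(\left(-6 - 980\right) + \left(-2 - 6\right) 2\right) = 2945 \left(-986 - 16\right) = 2945 \left(-1002\right) = -2950890$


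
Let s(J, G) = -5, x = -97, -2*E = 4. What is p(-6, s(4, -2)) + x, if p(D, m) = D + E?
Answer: -105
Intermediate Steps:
E = -2 (E = -½*4 = -2)
p(D, m) = -2 + D (p(D, m) = D - 2 = -2 + D)
p(-6, s(4, -2)) + x = (-2 - 6) - 97 = -8 - 97 = -105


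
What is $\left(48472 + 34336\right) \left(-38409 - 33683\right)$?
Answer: $-5969794336$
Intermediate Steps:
$\left(48472 + 34336\right) \left(-38409 - 33683\right) = 82808 \left(-38409 - 33683\right) = 82808 \left(-72092\right) = -5969794336$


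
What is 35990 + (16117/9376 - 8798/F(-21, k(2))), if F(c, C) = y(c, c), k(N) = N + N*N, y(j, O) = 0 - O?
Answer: 7004135449/196896 ≈ 35573.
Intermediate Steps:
y(j, O) = -O
k(N) = N + N²
F(c, C) = -c
35990 + (16117/9376 - 8798/F(-21, k(2))) = 35990 + (16117/9376 - 8798/((-1*(-21)))) = 35990 + (16117*(1/9376) - 8798/21) = 35990 + (16117/9376 - 8798*1/21) = 35990 + (16117/9376 - 8798/21) = 35990 - 82151591/196896 = 7004135449/196896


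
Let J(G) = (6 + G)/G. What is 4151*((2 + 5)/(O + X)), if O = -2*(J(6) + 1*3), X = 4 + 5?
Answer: -29057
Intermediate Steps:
X = 9
J(G) = (6 + G)/G
O = -10 (O = -2*((6 + 6)/6 + 1*3) = -2*((1/6)*12 + 3) = -2*(2 + 3) = -2*5 = -10)
4151*((2 + 5)/(O + X)) = 4151*((2 + 5)/(-10 + 9)) = 4151*(7/(-1)) = 4151*(7*(-1)) = 4151*(-7) = -29057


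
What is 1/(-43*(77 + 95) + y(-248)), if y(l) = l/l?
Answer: -1/7395 ≈ -0.00013523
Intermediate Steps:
y(l) = 1
1/(-43*(77 + 95) + y(-248)) = 1/(-43*(77 + 95) + 1) = 1/(-43*172 + 1) = 1/(-7396 + 1) = 1/(-7395) = -1/7395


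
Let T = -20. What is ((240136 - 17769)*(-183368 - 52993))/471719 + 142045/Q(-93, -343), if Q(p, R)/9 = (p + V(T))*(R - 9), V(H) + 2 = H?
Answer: -3829637303923697/34371333216 ≈ -1.1142e+5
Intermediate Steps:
V(H) = -2 + H
Q(p, R) = 9*(-22 + p)*(-9 + R) (Q(p, R) = 9*((p + (-2 - 20))*(R - 9)) = 9*((p - 22)*(-9 + R)) = 9*((-22 + p)*(-9 + R)) = 9*(-22 + p)*(-9 + R))
((240136 - 17769)*(-183368 - 52993))/471719 + 142045/Q(-93, -343) = ((240136 - 17769)*(-183368 - 52993))/471719 + 142045/(1782 - 198*(-343) - 81*(-93) + 9*(-343)*(-93)) = (222367*(-236361))*(1/471719) + 142045/(1782 + 67914 + 7533 + 287091) = -52558886487*1/471719 + 142045/364320 = -52558886487/471719 + 142045*(1/364320) = -52558886487/471719 + 28409/72864 = -3829637303923697/34371333216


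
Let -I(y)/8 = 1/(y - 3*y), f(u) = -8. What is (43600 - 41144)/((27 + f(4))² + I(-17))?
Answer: 41752/6133 ≈ 6.8078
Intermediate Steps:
I(y) = 4/y (I(y) = -8/(y - 3*y) = -8*(-1/(2*y)) = -(-4)/y = 4/y)
(43600 - 41144)/((27 + f(4))² + I(-17)) = (43600 - 41144)/((27 - 8)² + 4/(-17)) = 2456/(19² + 4*(-1/17)) = 2456/(361 - 4/17) = 2456/(6133/17) = 2456*(17/6133) = 41752/6133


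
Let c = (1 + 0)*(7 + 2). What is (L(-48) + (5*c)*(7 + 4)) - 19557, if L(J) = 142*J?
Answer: -25878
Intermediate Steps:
c = 9 (c = 1*9 = 9)
(L(-48) + (5*c)*(7 + 4)) - 19557 = (142*(-48) + (5*9)*(7 + 4)) - 19557 = (-6816 + 45*11) - 19557 = (-6816 + 495) - 19557 = -6321 - 19557 = -25878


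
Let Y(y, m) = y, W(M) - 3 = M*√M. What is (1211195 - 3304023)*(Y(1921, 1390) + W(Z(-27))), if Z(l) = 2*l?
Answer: -4026601072 + 339038136*I*√6 ≈ -4.0266e+9 + 8.3047e+8*I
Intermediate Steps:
W(M) = 3 + M^(3/2) (W(M) = 3 + M*√M = 3 + M^(3/2))
(1211195 - 3304023)*(Y(1921, 1390) + W(Z(-27))) = (1211195 - 3304023)*(1921 + (3 + (2*(-27))^(3/2))) = -2092828*(1921 + (3 + (-54)^(3/2))) = -2092828*(1921 + (3 - 162*I*√6)) = -2092828*(1924 - 162*I*√6) = -4026601072 + 339038136*I*√6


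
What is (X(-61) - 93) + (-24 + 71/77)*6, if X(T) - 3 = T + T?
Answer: -26986/77 ≈ -350.47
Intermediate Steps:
X(T) = 3 + 2*T (X(T) = 3 + (T + T) = 3 + 2*T)
(X(-61) - 93) + (-24 + 71/77)*6 = ((3 + 2*(-61)) - 93) + (-24 + 71/77)*6 = ((3 - 122) - 93) + (-24 + 71*(1/77))*6 = (-119 - 93) + (-24 + 71/77)*6 = -212 - 1777/77*6 = -212 - 10662/77 = -26986/77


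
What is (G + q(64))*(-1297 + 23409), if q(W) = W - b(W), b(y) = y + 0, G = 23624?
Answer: 522373888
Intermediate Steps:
b(y) = y
q(W) = 0 (q(W) = W - W = 0)
(G + q(64))*(-1297 + 23409) = (23624 + 0)*(-1297 + 23409) = 23624*22112 = 522373888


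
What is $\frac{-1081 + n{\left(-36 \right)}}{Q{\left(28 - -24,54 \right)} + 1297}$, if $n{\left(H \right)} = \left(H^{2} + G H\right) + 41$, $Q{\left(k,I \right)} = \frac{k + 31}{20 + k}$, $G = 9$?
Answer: $- \frac{4896}{93467} \approx -0.052382$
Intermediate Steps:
$Q{\left(k,I \right)} = \frac{31 + k}{20 + k}$
$n{\left(H \right)} = 41 + H^{2} + 9 H$ ($n{\left(H \right)} = \left(H^{2} + 9 H\right) + 41 = 41 + H^{2} + 9 H$)
$\frac{-1081 + n{\left(-36 \right)}}{Q{\left(28 - -24,54 \right)} + 1297} = \frac{-1081 + \left(41 + \left(-36\right)^{2} + 9 \left(-36\right)\right)}{\frac{31 + \left(28 - -24\right)}{20 + \left(28 - -24\right)} + 1297} = \frac{-1081 + \left(41 + 1296 - 324\right)}{\frac{31 + \left(28 + 24\right)}{20 + \left(28 + 24\right)} + 1297} = \frac{-1081 + 1013}{\frac{31 + 52}{20 + 52} + 1297} = - \frac{68}{\frac{1}{72} \cdot 83 + 1297} = - \frac{68}{\frac{83}{72} + 1297} = - \frac{68}{\frac{93467}{72}} = \left(-68\right) \frac{72}{93467} = - \frac{4896}{93467}$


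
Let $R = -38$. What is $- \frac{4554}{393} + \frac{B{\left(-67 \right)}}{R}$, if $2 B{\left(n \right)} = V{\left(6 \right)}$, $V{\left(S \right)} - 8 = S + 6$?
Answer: $- \frac{29497}{2489} \approx -11.851$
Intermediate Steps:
$V{\left(S \right)} = 14 + S$ ($V{\left(S \right)} = 8 + \left(S + 6\right) = 8 + \left(6 + S\right) = 14 + S$)
$B{\left(n \right)} = 10$ ($B{\left(n \right)} = \frac{14 + 6}{2} = \frac{1}{2} \cdot 20 = 10$)
$- \frac{4554}{393} + \frac{B{\left(-67 \right)}}{R} = - \frac{4554}{393} + \frac{10}{-38} = \left(-4554\right) \frac{1}{393} + 10 \left(- \frac{1}{38}\right) = - \frac{1518}{131} - \frac{5}{19} = - \frac{29497}{2489}$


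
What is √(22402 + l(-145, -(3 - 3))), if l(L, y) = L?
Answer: 3*√2473 ≈ 149.19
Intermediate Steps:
√(22402 + l(-145, -(3 - 3))) = √(22402 - 145) = √22257 = 3*√2473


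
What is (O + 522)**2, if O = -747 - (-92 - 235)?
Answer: 10404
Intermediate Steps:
O = -420 (O = -747 - 1*(-327) = -747 + 327 = -420)
(O + 522)**2 = (-420 + 522)**2 = 102**2 = 10404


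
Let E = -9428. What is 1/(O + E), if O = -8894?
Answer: -1/18322 ≈ -5.4579e-5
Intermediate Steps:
1/(O + E) = 1/(-8894 - 9428) = 1/(-18322) = -1/18322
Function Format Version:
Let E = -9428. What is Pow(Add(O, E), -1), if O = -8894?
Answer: Rational(-1, 18322) ≈ -5.4579e-5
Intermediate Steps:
Pow(Add(O, E), -1) = Pow(Add(-8894, -9428), -1) = Pow(-18322, -1) = Rational(-1, 18322)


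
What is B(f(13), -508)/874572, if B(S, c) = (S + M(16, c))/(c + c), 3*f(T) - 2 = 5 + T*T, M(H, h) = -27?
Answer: -95/2665695456 ≈ -3.5638e-8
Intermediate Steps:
f(T) = 7/3 + T**2/3 (f(T) = 2/3 + (5 + T*T)/3 = 2/3 + (5 + T**2)/3 = 2/3 + (5/3 + T**2/3) = 7/3 + T**2/3)
B(S, c) = (-27 + S)/(2*c) (B(S, c) = (S - 27)/(c + c) = (-27 + S)/((2*c)) = (-27 + S)*(1/(2*c)) = (-27 + S)/(2*c))
B(f(13), -508)/874572 = ((1/2)*(-27 + (7/3 + (1/3)*13**2))/(-508))/874572 = ((1/2)*(-1/508)*(-27 + (7/3 + (1/3)*169)))*(1/874572) = ((1/2)*(-1/508)*(-27 + (7/3 + 169/3)))*(1/874572) = ((1/2)*(-1/508)*(-27 + 176/3))*(1/874572) = ((1/2)*(-1/508)*(95/3))*(1/874572) = -95/3048*1/874572 = -95/2665695456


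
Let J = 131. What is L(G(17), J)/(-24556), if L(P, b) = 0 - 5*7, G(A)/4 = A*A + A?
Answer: 5/3508 ≈ 0.0014253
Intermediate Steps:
G(A) = 4*A + 4*A² (G(A) = 4*(A*A + A) = 4*(A² + A) = 4*(A + A²) = 4*A + 4*A²)
L(P, b) = -35 (L(P, b) = 0 - 35 = -35)
L(G(17), J)/(-24556) = -35/(-24556) = -35*(-1/24556) = 5/3508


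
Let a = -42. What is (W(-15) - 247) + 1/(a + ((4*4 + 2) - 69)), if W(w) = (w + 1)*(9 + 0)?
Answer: -34690/93 ≈ -373.01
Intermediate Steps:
W(w) = 9 + 9*w (W(w) = (1 + w)*9 = 9 + 9*w)
(W(-15) - 247) + 1/(a + ((4*4 + 2) - 69)) = ((9 + 9*(-15)) - 247) + 1/(-42 + ((4*4 + 2) - 69)) = ((9 - 135) - 247) + 1/(-42 + ((16 + 2) - 69)) = (-126 - 247) + 1/(-42 + (18 - 69)) = -373 + 1/(-42 - 51) = -373 + 1/(-93) = -373 - 1/93 = -34690/93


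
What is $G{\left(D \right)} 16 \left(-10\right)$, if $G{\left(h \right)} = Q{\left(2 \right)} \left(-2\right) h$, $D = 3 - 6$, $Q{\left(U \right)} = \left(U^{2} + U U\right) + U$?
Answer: $-9600$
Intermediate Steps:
$Q{\left(U \right)} = U + 2 U^{2}$ ($Q{\left(U \right)} = \left(U^{2} + U^{2}\right) + U = 2 U^{2} + U = U + 2 U^{2}$)
$D = -3$ ($D = 3 - 6 = -3$)
$G{\left(h \right)} = - 20 h$ ($G{\left(h \right)} = 2 \left(1 + 2 \cdot 2\right) \left(-2\right) h = 2 \left(1 + 4\right) \left(-2\right) h = 2 \cdot 5 \left(-2\right) h = 10 \left(-2\right) h = - 20 h$)
$G{\left(D \right)} 16 \left(-10\right) = \left(-20\right) \left(-3\right) 16 \left(-10\right) = 60 \cdot 16 \left(-10\right) = 960 \left(-10\right) = -9600$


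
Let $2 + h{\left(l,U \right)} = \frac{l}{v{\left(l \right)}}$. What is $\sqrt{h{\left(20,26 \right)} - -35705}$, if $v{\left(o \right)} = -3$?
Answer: $\frac{\sqrt{321267}}{3} \approx 188.93$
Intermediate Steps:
$h{\left(l,U \right)} = -2 - \frac{l}{3}$ ($h{\left(l,U \right)} = -2 + \frac{l}{-3} = -2 + l \left(- \frac{1}{3}\right) = -2 - \frac{l}{3}$)
$\sqrt{h{\left(20,26 \right)} - -35705} = \sqrt{\left(-2 - \frac{20}{3}\right) - -35705} = \sqrt{\left(-2 - \frac{20}{3}\right) + 35705} = \sqrt{- \frac{26}{3} + 35705} = \sqrt{\frac{107089}{3}} = \frac{\sqrt{321267}}{3}$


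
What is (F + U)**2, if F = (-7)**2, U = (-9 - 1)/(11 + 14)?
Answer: 59049/25 ≈ 2362.0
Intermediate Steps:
U = -2/5 (U = -10/25 = -10*1/25 = -2/5 ≈ -0.40000)
F = 49
(F + U)**2 = (49 - 2/5)**2 = (243/5)**2 = 59049/25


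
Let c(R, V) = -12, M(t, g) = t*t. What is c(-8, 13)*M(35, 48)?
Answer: -14700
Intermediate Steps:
M(t, g) = t²
c(-8, 13)*M(35, 48) = -12*35² = -12*1225 = -14700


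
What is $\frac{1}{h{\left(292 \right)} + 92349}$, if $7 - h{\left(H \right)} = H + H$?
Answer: $\frac{1}{91772} \approx 1.0897 \cdot 10^{-5}$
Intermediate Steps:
$h{\left(H \right)} = 7 - 2 H$ ($h{\left(H \right)} = 7 - \left(H + H\right) = 7 - 2 H$)
$\frac{1}{h{\left(292 \right)} + 92349} = \frac{1}{\left(7 - 584\right) + 92349} = \frac{1}{-577 + 92349} = \frac{1}{91772}$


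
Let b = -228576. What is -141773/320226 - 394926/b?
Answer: 7838305669/6099664848 ≈ 1.2850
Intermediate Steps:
-141773/320226 - 394926/b = -141773/320226 - 394926/(-228576) = -141773*1/320226 - 394926*(-1/228576) = -141773/320226 + 65821/38096 = 7838305669/6099664848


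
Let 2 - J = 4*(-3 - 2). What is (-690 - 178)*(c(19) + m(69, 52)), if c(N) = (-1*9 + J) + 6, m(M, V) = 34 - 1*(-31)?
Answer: -72912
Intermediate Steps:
J = 22 (J = 2 - 4*(-3 - 2) = 2 - 4*(-5) = 2 - 1*(-20) = 2 + 20 = 22)
m(M, V) = 65 (m(M, V) = 34 + 31 = 65)
c(N) = 19 (c(N) = (-1*9 + 22) + 6 = (-9 + 22) + 6 = 13 + 6 = 19)
(-690 - 178)*(c(19) + m(69, 52)) = (-690 - 178)*(19 + 65) = -868*84 = -72912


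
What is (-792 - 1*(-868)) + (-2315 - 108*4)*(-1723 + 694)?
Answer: 2826739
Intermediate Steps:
(-792 - 1*(-868)) + (-2315 - 108*4)*(-1723 + 694) = (-792 + 868) + (-2315 - 432)*(-1029) = 76 - 2747*(-1029) = 76 + 2826663 = 2826739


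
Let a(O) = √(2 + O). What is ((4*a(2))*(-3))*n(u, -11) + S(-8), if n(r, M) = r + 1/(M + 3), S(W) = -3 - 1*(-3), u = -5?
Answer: 123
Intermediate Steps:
S(W) = 0 (S(W) = -3 + 3 = 0)
n(r, M) = r + 1/(3 + M)
((4*a(2))*(-3))*n(u, -11) + S(-8) = ((4*√(2 + 2))*(-3))*((1 + 3*(-5) - 11*(-5))/(3 - 11)) + 0 = ((4*√4)*(-3))*((1 - 15 + 55)/(-8)) + 0 = ((4*2)*(-3))*(-⅛*41) + 0 = (8*(-3))*(-41/8) + 0 = -24*(-41/8) + 0 = 123 + 0 = 123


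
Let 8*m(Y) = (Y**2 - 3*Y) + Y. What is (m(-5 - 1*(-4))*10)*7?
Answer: 105/4 ≈ 26.250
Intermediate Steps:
m(Y) = -Y/4 + Y**2/8 (m(Y) = ((Y**2 - 3*Y) + Y)/8 = (Y**2 - 2*Y)/8 = -Y/4 + Y**2/8)
(m(-5 - 1*(-4))*10)*7 = (((-5 - 1*(-4))*(-2 + (-5 - 1*(-4)))/8)*10)*7 = (((-5 + 4)*(-2 + (-5 + 4))/8)*10)*7 = (((1/8)*(-1)*(-2 - 1))*10)*7 = (((1/8)*(-1)*(-3))*10)*7 = ((3/8)*10)*7 = (15/4)*7 = 105/4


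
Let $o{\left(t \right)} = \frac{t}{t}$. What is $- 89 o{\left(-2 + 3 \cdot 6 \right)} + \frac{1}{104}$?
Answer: $- \frac{9255}{104} \approx -88.99$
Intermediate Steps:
$o{\left(t \right)} = 1$
$- 89 o{\left(-2 + 3 \cdot 6 \right)} + \frac{1}{104} = \left(-89\right) 1 + \frac{1}{104} = -89 + \frac{1}{104} = - \frac{9255}{104}$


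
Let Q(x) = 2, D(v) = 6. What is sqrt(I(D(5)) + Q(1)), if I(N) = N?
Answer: 2*sqrt(2) ≈ 2.8284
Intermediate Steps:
sqrt(I(D(5)) + Q(1)) = sqrt(6 + 2) = sqrt(8) = 2*sqrt(2)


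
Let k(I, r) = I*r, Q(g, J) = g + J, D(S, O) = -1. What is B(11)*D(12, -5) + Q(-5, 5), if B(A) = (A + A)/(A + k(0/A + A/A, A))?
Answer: -1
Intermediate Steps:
Q(g, J) = J + g
B(A) = 1 (B(A) = (A + A)/(A + (0/A + A/A)*A) = (2*A)/(A + (0 + 1)*A) = (2*A)/(A + 1*A) = (2*A)/(A + A) = (2*A)/((2*A)) = (2*A)*(1/(2*A)) = 1)
B(11)*D(12, -5) + Q(-5, 5) = 1*(-1) + (5 - 5) = -1 + 0 = -1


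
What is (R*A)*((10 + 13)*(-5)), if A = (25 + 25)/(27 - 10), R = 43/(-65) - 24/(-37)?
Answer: 35650/8177 ≈ 4.3598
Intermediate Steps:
R = -31/2405 (R = 43*(-1/65) - 24*(-1/37) = -43/65 + 24/37 = -31/2405 ≈ -0.012890)
A = 50/17 ≈ 2.9412
(R*A)*((10 + 13)*(-5)) = (-31/2405*50/17)*((10 + 13)*(-5)) = -7130*(-5)/8177 = -310/8177*(-115) = 35650/8177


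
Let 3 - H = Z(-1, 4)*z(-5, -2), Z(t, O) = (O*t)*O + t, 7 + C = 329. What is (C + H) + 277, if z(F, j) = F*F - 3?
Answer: 976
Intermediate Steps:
C = 322 (C = -7 + 329 = 322)
z(F, j) = -3 + F**2 (z(F, j) = F**2 - 3 = -3 + F**2)
Z(t, O) = t + t*O**2 (Z(t, O) = t*O**2 + t = t + t*O**2)
H = 377 (H = 3 - (-(1 + 4**2))*(-3 + (-5)**2) = 3 - (-(1 + 16))*(-3 + 25) = 3 - (-1*17)*22 = 3 - (-17)*22 = 3 - 1*(-374) = 3 + 374 = 377)
(C + H) + 277 = (322 + 377) + 277 = 699 + 277 = 976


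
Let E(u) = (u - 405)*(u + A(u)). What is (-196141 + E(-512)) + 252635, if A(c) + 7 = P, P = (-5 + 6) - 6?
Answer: 537002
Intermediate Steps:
P = -5 (P = 1 - 6 = -5)
A(c) = -12 (A(c) = -7 - 5 = -12)
E(u) = (-405 + u)*(-12 + u) (E(u) = (u - 405)*(u - 12) = (-405 + u)*(-12 + u))
(-196141 + E(-512)) + 252635 = (-196141 + (4860 + (-512)**2 - 417*(-512))) + 252635 = (-196141 + (4860 + 262144 + 213504)) + 252635 = (-196141 + 480508) + 252635 = 284367 + 252635 = 537002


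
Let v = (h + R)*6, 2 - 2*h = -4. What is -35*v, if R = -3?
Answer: 0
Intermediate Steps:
h = 3 (h = 1 - ½*(-4) = 1 + 2 = 3)
v = 0 (v = (3 - 3)*6 = 0*6 = 0)
-35*v = -35*0 = 0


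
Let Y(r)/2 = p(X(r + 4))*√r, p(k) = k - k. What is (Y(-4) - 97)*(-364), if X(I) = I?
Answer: 35308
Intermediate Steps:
p(k) = 0
Y(r) = 0 (Y(r) = 2*(0*√r) = 2*0 = 0)
(Y(-4) - 97)*(-364) = (0 - 97)*(-364) = -97*(-364) = 35308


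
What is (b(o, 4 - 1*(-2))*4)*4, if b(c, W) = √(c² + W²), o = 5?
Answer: 16*√61 ≈ 124.96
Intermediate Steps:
b(c, W) = √(W² + c²)
(b(o, 4 - 1*(-2))*4)*4 = (√((4 - 1*(-2))² + 5²)*4)*4 = (√((4 + 2)² + 25)*4)*4 = (√(6² + 25)*4)*4 = (√(36 + 25)*4)*4 = (√61*4)*4 = (4*√61)*4 = 16*√61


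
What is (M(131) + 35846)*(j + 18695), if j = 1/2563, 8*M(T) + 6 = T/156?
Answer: 357248410492643/533104 ≈ 6.7013e+8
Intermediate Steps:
M(T) = -¾ + T/1248 (M(T) = -¾ + (T/156)/8 = -¾ + T/1248)
j = 1/2563 ≈ 0.00039017
(M(131) + 35846)*(j + 18695) = ((-¾ + (1/1248)*131) + 35846)*(1/2563 + 18695) = ((-¾ + 131/1248) + 35846)*(47915286/2563) = (-805/1248 + 35846)*(47915286/2563) = (44735003/1248)*(47915286/2563) = 357248410492643/533104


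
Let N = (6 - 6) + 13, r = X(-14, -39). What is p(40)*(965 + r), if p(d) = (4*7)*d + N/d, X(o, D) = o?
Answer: 42617163/40 ≈ 1.0654e+6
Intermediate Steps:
r = -14
N = 13 (N = 0 + 13 = 13)
p(d) = 13/d + 28*d (p(d) = (4*7)*d + 13/d = 28*d + 13/d = 13/d + 28*d)
p(40)*(965 + r) = (13/40 + 28*40)*(965 - 14) = (13*(1/40) + 1120)*951 = (13/40 + 1120)*951 = (44813/40)*951 = 42617163/40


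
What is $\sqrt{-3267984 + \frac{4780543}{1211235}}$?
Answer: $\frac{i \sqrt{4794421592230695795}}{1211235} \approx 1807.8 i$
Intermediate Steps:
$\sqrt{-3267984 + \frac{4780543}{1211235}} = \sqrt{- \frac{3958291819697}{1211235}} = \frac{i \sqrt{4794421592230695795}}{1211235}$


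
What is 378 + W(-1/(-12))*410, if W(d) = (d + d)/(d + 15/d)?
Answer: 817678/2161 ≈ 378.38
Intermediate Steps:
W(d) = 2*d/(d + 15/d) (W(d) = (2*d)/(d + 15/d) = 2*d/(d + 15/d))
378 + W(-1/(-12))*410 = 378 + (2*(-1/(-12))²/(15 + (-1/(-12))²))*410 = 378 + (2*(-1*(-1/12))²/(15 + (-1*(-1/12))²))*410 = 378 + (2*(1/12)²/(15 + (1/12)²))*410 = 378 + (2*(1/144)/(15 + 1/144))*410 = 378 + (2*(1/144)/(2161/144))*410 = 378 + (2*(1/144)*(144/2161))*410 = 378 + (2/2161)*410 = 378 + 820/2161 = 817678/2161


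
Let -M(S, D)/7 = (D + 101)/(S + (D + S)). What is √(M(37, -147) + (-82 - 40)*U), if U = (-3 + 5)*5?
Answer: I*√6524886/73 ≈ 34.992*I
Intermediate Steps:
U = 10 (U = 2*5 = 10)
M(S, D) = -7*(101 + D)/(D + 2*S) (M(S, D) = -7*(D + 101)/(S + (D + S)) = -7*(101 + D)/(D + 2*S))
√(M(37, -147) + (-82 - 40)*U) = √(7*(-101 - 1*(-147))/(-147 + 2*37) + (-82 - 40)*10) = √(7*(-101 + 147)/(-147 + 74) - 122*10) = √(7*46/(-73) - 1220) = √(7*(-1/73)*46 - 1220) = √(-322/73 - 1220) = √(-89382/73) = I*√6524886/73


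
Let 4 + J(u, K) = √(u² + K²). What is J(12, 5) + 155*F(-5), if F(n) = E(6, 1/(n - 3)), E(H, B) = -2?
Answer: -301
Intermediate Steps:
F(n) = -2
J(u, K) = -4 + √(K² + u²) (J(u, K) = -4 + √(u² + K²) = -4 + √(K² + u²))
J(12, 5) + 155*F(-5) = (-4 + √(5² + 12²)) + 155*(-2) = (-4 + √(25 + 144)) - 310 = (-4 + √169) - 310 = (-4 + 13) - 310 = 9 - 310 = -301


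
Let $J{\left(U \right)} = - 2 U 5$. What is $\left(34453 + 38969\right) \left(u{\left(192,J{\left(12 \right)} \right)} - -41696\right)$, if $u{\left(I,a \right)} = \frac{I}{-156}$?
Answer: $\frac{39797073504}{13} \approx 3.0613 \cdot 10^{9}$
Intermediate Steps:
$J{\left(U \right)} = - 10 U$
$u{\left(I,a \right)} = - \frac{I}{156}$ ($u{\left(I,a \right)} = I \left(- \frac{1}{156}\right) = - \frac{I}{156}$)
$\left(34453 + 38969\right) \left(u{\left(192,J{\left(12 \right)} \right)} - -41696\right) = \left(34453 + 38969\right) \left(\left(- \frac{1}{156}\right) 192 - -41696\right) = 73422 \left(- \frac{16}{13} + 41696\right) = 73422 \cdot \frac{542032}{13} = \frac{39797073504}{13}$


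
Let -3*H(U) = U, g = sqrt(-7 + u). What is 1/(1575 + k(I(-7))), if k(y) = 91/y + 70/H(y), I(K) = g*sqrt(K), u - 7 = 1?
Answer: 225/354664 - 17*I*sqrt(7)/2482648 ≈ 0.0006344 - 1.8117e-5*I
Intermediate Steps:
u = 8 (u = 7 + 1 = 8)
g = 1 (g = sqrt(-7 + 8) = sqrt(1) = 1)
H(U) = -U/3
I(K) = sqrt(K) (I(K) = 1*sqrt(K) = sqrt(K))
k(y) = -119/y (k(y) = 91/y + 70/((-y/3)) = 91/y + 70*(-3/y) = 91/y - 210/y = -119/y)
1/(1575 + k(I(-7))) = 1/(1575 - 119*(-I*sqrt(7)/7)) = 1/(1575 - (-17)*I*sqrt(7)) = 1/(1575 + 17*I*sqrt(7))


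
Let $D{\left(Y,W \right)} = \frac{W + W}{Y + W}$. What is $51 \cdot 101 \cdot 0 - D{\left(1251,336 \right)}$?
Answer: $- \frac{224}{529} \approx -0.42344$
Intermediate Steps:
$D{\left(Y,W \right)} = \frac{2 W}{W + Y}$
$51 \cdot 101 \cdot 0 - D{\left(1251,336 \right)} = 51 \cdot 101 \cdot 0 - 2 \cdot 336 \frac{1}{336 + 1251} = 5151 \cdot 0 - 2 \cdot 336 \cdot \frac{1}{1587} = 0 - 2 \cdot 336 \cdot \frac{1}{1587} = 0 - \frac{224}{529} = - \frac{224}{529}$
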